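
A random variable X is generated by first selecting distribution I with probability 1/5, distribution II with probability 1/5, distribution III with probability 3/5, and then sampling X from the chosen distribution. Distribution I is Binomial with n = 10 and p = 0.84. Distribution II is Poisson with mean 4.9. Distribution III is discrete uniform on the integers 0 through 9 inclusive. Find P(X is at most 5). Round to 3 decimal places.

0.489

Conditional on each component, P(X ≤ 5): I: 0.0130101; II: 0.633501; III: 0.6.
By total probability, P(X ≤ 5) = 0.2·0.0130101 + 0.2·0.633501 + 0.6·0.6 = 0.489302.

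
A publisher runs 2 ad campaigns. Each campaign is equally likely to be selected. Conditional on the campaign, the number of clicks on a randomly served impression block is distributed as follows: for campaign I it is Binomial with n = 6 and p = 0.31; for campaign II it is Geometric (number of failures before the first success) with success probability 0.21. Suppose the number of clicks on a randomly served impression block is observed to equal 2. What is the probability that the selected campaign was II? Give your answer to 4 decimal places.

Likelihoods P(X=2 | ·): I: 0.326747; II: 0.131061.
Posterior ∝ prior × likelihood. Numerator for II: 0.5·0.131061 = 0.0655305.
Normalizing constant: 0.5·0.326747 + 0.5·0.131061 = 0.228904.
P(II | observation) = 0.0655305 / 0.228904 = 0.28628.

0.2863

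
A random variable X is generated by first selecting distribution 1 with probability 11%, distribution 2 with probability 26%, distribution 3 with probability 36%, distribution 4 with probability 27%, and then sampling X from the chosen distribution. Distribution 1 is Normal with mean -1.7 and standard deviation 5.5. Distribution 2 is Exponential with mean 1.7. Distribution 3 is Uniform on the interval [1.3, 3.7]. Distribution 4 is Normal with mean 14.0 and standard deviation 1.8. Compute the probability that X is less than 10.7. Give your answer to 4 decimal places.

Conditional on each component, P(X < 10.7): 1: 0.987919; 2: 0.998153; 3: 1; 4: 0.0333765.
By total probability, P(X < 10.7) = 0.11·0.987919 + 0.26·0.998153 + 0.36·1 + 0.27·0.0333765 = 0.737202.

0.7372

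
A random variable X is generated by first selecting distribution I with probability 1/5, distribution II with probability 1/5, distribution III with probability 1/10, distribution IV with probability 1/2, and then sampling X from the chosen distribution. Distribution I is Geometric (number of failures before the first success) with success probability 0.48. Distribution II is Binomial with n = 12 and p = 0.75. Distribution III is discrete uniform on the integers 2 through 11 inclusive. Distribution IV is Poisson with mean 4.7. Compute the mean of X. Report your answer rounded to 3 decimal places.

Component means — I: 1.08333; II: 9; III: 6.5; IV: 4.7.
E[X] = 0.2·1.08333 + 0.2·9 + 0.1·6.5 + 0.5·4.7 = 5.01667.

5.017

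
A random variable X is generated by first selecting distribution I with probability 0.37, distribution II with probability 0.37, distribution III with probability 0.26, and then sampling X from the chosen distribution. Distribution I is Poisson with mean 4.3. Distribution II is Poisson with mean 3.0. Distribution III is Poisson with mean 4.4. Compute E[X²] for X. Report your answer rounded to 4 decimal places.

For each component E[X²] = Var + (mean)², giving I: 22.79; II: 12; III: 23.76.
Overall E[X²] = 0.37·22.79 + 0.37·12 + 0.26·23.76 = 19.0499.

19.0499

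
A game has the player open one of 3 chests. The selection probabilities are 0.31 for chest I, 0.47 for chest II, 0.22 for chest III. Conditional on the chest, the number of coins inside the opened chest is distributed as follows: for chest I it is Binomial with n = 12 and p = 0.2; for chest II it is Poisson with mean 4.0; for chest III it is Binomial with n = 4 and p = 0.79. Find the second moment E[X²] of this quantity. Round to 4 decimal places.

14.1236

For each component E[X²] = Var + (mean)², giving I: 7.68; II: 20; III: 10.6492.
Overall E[X²] = 0.31·7.68 + 0.47·20 + 0.22·10.6492 = 14.1236.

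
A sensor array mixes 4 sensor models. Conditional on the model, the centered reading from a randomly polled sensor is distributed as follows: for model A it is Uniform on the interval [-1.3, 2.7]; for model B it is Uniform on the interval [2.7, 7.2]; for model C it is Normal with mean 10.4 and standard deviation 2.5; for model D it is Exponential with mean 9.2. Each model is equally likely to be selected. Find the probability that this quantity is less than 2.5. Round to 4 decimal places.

Conditional on each model, P(X < 2.5): A: 0.95; B: 0; C: 0.000788846; D: 0.237947.
By total probability, P(X < 2.5) = 0.25·0.95 + 0.25·0 + 0.25·0.000788846 + 0.25·0.237947 = 0.297184.

0.2972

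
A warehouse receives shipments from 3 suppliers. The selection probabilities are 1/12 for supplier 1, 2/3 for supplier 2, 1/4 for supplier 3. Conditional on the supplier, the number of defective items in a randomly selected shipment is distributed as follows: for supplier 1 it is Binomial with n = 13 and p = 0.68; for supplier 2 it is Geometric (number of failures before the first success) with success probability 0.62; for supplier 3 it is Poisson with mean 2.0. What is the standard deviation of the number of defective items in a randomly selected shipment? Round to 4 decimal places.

2.5398

Per component, 1: μ=8.84, E[X²]=80.9744; 2: μ=0.612903, E[X²]=1.3642; 3: μ=2, E[X²]=6.
E[X] = 0.0833333·8.84 + 0.666667·0.612903 + 0.25·2 = 1.64527.
E[X²] = 0.0833333·80.9744 + 0.666667·1.3642 + 0.25·6 = 9.15734.
Var(X) = E[X²] − (E[X])² = 9.15734 − 2.70691 = 6.45043.
SD(X) = √6.45043 = 2.53977.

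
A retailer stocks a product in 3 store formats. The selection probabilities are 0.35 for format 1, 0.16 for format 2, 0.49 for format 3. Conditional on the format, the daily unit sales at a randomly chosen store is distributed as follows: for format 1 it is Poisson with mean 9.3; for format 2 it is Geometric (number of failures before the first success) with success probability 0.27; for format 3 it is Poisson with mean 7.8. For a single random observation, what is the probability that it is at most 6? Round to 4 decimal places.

0.3714

Conditional on each format, P(X ≤ 6): 1: 0.180803; 2: 0.889526; 3: 0.338407.
By total probability, P(X ≤ 6) = 0.35·0.180803 + 0.16·0.889526 + 0.49·0.338407 = 0.371425.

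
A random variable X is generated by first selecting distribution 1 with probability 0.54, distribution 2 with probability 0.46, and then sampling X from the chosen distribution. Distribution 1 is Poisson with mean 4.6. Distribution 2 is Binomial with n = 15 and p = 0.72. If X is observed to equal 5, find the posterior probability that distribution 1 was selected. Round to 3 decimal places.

Likelihoods P(X=5 | ·): 1: 0.172526; 2: 0.00172107.
Posterior ∝ prior × likelihood. Numerator for 1: 0.54·0.172526 = 0.0931638.
Normalizing constant: 0.54·0.172526 + 0.46·0.00172107 = 0.0939555.
P(1 | observation) = 0.0931638 / 0.0939555 = 0.991574.

0.992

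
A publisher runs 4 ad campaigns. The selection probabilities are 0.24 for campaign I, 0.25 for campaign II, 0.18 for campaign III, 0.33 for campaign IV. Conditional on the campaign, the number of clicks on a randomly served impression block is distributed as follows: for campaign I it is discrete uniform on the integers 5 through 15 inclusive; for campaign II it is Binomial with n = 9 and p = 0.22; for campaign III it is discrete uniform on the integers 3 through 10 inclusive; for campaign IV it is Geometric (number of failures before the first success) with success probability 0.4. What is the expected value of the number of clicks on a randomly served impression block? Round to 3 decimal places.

Component means — I: 10; II: 1.98; III: 6.5; IV: 1.5.
E[X] = 0.24·10 + 0.25·1.98 + 0.18·6.5 + 0.33·1.5 = 4.56.

4.560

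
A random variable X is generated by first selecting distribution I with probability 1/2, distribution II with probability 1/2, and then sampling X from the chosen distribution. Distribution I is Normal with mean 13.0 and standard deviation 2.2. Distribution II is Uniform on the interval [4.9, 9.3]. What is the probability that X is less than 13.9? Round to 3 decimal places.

0.829

Conditional on each component, P(X < 13.9): I: 0.658764; II: 1.
By total probability, P(X < 13.9) = 0.5·0.658764 + 0.5·1 = 0.829382.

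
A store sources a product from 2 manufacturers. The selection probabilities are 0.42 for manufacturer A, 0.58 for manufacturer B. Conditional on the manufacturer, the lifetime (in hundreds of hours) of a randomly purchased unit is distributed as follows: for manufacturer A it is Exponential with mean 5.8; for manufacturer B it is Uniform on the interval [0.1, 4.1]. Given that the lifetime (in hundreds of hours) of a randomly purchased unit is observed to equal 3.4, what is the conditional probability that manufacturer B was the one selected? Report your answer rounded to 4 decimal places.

0.7825

Likelihoods f(3.4 | ·): A: 0.0959369; B: 0.25.
Posterior ∝ prior × likelihood. Numerator for B: 0.58·0.25 = 0.145.
Normalizing constant: 0.42·0.0959369 + 0.58·0.25 = 0.185293.
P(B | observation) = 0.145 / 0.185293 = 0.782542.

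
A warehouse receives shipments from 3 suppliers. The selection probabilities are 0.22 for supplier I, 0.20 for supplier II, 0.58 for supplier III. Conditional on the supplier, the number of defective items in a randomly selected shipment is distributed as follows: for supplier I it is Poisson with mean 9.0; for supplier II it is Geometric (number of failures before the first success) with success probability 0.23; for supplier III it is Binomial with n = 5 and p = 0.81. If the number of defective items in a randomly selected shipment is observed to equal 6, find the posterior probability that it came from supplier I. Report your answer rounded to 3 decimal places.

Likelihoods P(X=6 | ·): I: 0.0910903; II: 0.0479371; III: 0.
Posterior ∝ prior × likelihood. Numerator for I: 0.22·0.0910903 = 0.0200399.
Normalizing constant: 0.22·0.0910903 + 0.2·0.0479371 + 0.58·0 = 0.0296273.
P(I | observation) = 0.0200399 / 0.0296273 = 0.676399.

0.676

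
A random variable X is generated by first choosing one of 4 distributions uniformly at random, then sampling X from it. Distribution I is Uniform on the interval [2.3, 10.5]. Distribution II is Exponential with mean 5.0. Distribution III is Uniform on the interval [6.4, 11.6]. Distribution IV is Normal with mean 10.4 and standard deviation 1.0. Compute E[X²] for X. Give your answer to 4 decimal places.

For each component E[X²] = Var + (mean)², giving I: 46.5633; II: 50; III: 83.2533; IV: 109.16.
Overall E[X²] = 0.25·46.5633 + 0.25·50 + 0.25·83.2533 + 0.25·109.16 = 72.2442.

72.2442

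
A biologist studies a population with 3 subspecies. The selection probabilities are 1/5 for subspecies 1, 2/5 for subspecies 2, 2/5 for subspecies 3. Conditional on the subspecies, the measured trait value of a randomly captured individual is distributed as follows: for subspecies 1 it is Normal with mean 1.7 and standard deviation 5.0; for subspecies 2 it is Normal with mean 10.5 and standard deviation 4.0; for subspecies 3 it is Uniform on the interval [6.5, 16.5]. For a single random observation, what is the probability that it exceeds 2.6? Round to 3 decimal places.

0.876

Conditional on each subspecies, P(X > 2.6): 1: 0.428576; 2: 0.975866; 3: 1.
By total probability, P(X > 2.6) = 0.2·0.428576 + 0.4·0.975866 + 0.4·1 = 0.876062.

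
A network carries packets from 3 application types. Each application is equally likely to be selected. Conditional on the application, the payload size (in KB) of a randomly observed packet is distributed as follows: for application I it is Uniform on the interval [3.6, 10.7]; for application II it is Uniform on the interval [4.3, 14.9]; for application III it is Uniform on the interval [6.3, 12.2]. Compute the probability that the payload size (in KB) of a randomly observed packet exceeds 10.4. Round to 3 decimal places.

0.257

Conditional on each application, P(X > 10.4): I: 0.0422535; II: 0.424528; III: 0.305085.
By total probability, P(X > 10.4) = 0.333333·0.0422535 + 0.333333·0.424528 + 0.333333·0.305085 = 0.257289.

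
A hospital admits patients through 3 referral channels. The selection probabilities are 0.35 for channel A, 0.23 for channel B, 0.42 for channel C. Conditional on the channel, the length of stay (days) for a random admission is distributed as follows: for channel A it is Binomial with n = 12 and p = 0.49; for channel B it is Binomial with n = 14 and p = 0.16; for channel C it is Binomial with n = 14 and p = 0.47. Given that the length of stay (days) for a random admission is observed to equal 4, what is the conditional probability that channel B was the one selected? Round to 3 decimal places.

0.244

Likelihoods P(X=4 | ·): A: 0.130602; B: 0.114738; C: 0.0854248.
Posterior ∝ prior × likelihood. Numerator for B: 0.23·0.114738 = 0.0263897.
Normalizing constant: 0.35·0.130602 + 0.23·0.114738 + 0.42·0.0854248 = 0.107979.
P(B | observation) = 0.0263897 / 0.107979 = 0.244397.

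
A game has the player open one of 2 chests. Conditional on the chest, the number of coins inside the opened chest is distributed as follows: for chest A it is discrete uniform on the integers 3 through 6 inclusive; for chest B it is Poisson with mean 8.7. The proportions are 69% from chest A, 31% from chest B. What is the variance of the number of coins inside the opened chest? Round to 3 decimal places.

Per component, A: μ=4.5, E[X²]=21.5; B: μ=8.7, E[X²]=84.39.
E[X] = 0.69·4.5 + 0.31·8.7 = 5.802.
E[X²] = 0.69·21.5 + 0.31·84.39 = 40.9959.
Var(X) = E[X²] − (E[X])² = 40.9959 − 33.6632 = 7.3327.

7.333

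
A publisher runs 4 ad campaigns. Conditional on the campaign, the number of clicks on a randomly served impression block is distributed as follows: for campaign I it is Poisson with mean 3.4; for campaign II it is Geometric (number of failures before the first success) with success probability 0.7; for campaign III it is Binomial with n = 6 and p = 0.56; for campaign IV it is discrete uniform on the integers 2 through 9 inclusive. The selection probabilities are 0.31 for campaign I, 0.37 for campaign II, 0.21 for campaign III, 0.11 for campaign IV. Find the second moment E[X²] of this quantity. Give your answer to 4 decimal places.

For each component E[X²] = Var + (mean)², giving I: 14.96; II: 0.795918; III: 12.768; IV: 35.5.
Overall E[X²] = 0.31·14.96 + 0.37·0.795918 + 0.21·12.768 + 0.11·35.5 = 11.5184.

11.5184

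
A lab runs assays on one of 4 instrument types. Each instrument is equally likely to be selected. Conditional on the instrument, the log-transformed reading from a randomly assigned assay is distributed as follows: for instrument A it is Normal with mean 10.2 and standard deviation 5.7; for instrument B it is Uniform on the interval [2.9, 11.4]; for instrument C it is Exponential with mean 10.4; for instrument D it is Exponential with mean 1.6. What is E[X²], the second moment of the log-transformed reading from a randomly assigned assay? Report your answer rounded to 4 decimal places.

103.7783

For each component E[X²] = Var + (mean)², giving A: 136.53; B: 57.1433; C: 216.32; D: 5.12.
Overall E[X²] = 0.25·136.53 + 0.25·57.1433 + 0.25·216.32 + 0.25·5.12 = 103.778.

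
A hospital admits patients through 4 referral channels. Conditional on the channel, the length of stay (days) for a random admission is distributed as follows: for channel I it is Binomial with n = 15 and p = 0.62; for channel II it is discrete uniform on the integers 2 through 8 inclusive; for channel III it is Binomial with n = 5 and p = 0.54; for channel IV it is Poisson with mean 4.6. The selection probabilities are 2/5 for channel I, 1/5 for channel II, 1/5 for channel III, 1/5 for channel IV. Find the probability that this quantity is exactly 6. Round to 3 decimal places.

0.074

Conditional on each channel, P(X = 6): I: 0.0469685; II: 0.142857; III: 0; IV: 0.13227.
By total probability, P(X = 6) = 0.4·0.0469685 + 0.2·0.142857 + 0.2·0 + 0.2·0.13227 = 0.0738127.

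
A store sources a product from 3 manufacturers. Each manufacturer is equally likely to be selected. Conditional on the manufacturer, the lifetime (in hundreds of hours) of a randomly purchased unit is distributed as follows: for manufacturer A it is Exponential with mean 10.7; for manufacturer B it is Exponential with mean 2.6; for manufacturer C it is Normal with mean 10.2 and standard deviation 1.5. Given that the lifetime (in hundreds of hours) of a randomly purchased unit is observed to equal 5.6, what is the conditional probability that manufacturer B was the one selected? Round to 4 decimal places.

Likelihoods f(5.6 | ·): A: 0.055376; B: 0.0446296; C: 0.00241362.
Posterior ∝ prior × likelihood. Numerator for B: 0.333333·0.0446296 = 0.0148765.
Normalizing constant: 0.333333·0.055376 + 0.333333·0.0446296 + 0.333333·0.00241362 = 0.0341398.
P(B | observation) = 0.0148765 / 0.0341398 = 0.435754.

0.4358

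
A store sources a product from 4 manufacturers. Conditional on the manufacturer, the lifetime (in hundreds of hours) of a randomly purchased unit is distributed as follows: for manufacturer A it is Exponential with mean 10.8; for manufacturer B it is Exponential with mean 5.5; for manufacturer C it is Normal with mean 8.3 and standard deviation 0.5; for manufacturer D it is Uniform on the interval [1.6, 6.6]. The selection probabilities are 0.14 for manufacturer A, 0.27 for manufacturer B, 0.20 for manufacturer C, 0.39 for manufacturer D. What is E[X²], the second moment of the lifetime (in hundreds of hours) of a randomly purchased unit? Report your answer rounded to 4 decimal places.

70.1906

For each component E[X²] = Var + (mean)², giving A: 233.28; B: 60.5; C: 69.14; D: 18.8933.
Overall E[X²] = 0.14·233.28 + 0.27·60.5 + 0.2·69.14 + 0.39·18.8933 = 70.1906.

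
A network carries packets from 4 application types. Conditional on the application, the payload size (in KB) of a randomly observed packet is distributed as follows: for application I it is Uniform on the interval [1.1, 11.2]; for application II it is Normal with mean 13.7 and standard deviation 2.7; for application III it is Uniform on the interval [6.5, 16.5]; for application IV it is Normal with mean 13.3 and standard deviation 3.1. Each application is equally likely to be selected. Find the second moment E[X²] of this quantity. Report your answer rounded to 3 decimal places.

142.097

For each component E[X²] = Var + (mean)², giving I: 46.3233; II: 194.98; III: 140.583; IV: 186.5.
Overall E[X²] = 0.25·46.3233 + 0.25·194.98 + 0.25·140.583 + 0.25·186.5 = 142.097.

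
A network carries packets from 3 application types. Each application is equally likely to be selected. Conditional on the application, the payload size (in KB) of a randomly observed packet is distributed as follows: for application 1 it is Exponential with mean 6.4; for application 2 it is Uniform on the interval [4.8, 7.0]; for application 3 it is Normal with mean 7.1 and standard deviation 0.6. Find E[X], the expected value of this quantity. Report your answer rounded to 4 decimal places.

Component means — 1: 6.4; 2: 5.9; 3: 7.1.
E[X] = 0.333333·6.4 + 0.333333·5.9 + 0.333333·7.1 = 6.46667.

6.4667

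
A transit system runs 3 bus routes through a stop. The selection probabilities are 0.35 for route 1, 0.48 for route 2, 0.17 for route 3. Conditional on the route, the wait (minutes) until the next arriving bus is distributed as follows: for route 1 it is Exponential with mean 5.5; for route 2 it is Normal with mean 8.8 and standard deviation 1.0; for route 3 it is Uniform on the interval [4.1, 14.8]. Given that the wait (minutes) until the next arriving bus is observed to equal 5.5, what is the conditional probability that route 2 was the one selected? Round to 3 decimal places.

Likelihoods f(5.5 | ·): 1: 0.0668872; 2: 0.00172257; 3: 0.0934579.
Posterior ∝ prior × likelihood. Numerator for 2: 0.48·0.00172257 = 0.000826833.
Normalizing constant: 0.35·0.0668872 + 0.48·0.00172257 + 0.17·0.0934579 = 0.0401252.
P(2 | observation) = 0.000826833 / 0.0401252 = 0.0206063.

0.021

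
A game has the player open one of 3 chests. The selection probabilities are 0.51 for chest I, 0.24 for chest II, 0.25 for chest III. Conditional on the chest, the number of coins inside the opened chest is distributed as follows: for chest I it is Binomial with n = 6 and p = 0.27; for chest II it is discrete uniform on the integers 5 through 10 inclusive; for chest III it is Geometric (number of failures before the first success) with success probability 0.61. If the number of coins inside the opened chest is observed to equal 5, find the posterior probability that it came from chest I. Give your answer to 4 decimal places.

Likelihoods P(X=5 | ·): I: 0.00628482; II: 0.166667; III: 0.00550368.
Posterior ∝ prior × likelihood. Numerator for I: 0.51·0.00628482 = 0.00320526.
Normalizing constant: 0.51·0.00628482 + 0.24·0.166667 + 0.25·0.00550368 = 0.0445812.
P(I | observation) = 0.00320526 / 0.0445812 = 0.0718971.

0.0719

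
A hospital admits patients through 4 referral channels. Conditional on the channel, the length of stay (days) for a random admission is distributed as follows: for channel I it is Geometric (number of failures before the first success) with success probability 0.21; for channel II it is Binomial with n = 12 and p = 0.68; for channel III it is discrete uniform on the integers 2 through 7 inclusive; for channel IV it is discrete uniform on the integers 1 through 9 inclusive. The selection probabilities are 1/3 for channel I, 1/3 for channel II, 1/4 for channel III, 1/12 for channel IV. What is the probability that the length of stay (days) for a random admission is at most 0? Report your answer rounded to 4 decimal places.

Conditional on each channel, P(X ≤ 0): I: 0.21; II: 1.15292e-06; III: 0; IV: 0.
By total probability, P(X ≤ 0) = 0.333333·0.21 + 0.333333·1.15292e-06 + 0.25·0 + 0.0833333·0 = 0.0700004.

0.0700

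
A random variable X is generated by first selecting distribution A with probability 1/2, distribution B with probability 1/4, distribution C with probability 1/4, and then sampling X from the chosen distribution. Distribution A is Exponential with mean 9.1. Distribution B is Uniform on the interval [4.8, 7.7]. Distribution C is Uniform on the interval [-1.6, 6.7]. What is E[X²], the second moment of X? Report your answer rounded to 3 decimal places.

For each component E[X²] = Var + (mean)², giving A: 165.62; B: 39.7633; C: 12.2433.
Overall E[X²] = 0.5·165.62 + 0.25·39.7633 + 0.25·12.2433 = 95.8117.

95.812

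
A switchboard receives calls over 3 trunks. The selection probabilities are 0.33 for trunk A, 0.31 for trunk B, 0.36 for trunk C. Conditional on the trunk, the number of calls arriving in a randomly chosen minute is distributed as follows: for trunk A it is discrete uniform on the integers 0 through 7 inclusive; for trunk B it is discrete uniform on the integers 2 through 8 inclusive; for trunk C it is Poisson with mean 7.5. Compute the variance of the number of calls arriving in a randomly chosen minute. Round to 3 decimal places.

8.501

Per component, A: μ=3.5, E[X²]=17.5; B: μ=5, E[X²]=29; C: μ=7.5, E[X²]=63.75.
E[X] = 0.33·3.5 + 0.31·5 + 0.36·7.5 = 5.405.
E[X²] = 0.33·17.5 + 0.31·29 + 0.36·63.75 = 37.715.
Var(X) = E[X²] − (E[X])² = 37.715 − 29.214 = 8.50098.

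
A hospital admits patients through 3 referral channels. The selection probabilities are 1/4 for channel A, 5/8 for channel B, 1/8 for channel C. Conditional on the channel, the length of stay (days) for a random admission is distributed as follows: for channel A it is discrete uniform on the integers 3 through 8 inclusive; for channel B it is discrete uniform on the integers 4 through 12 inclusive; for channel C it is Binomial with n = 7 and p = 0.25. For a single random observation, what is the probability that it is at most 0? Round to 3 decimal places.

Conditional on each channel, P(X ≤ 0): A: 0; B: 0; C: 0.133484.
By total probability, P(X ≤ 0) = 0.25·0 + 0.625·0 + 0.125·0.133484 = 0.0166855.

0.017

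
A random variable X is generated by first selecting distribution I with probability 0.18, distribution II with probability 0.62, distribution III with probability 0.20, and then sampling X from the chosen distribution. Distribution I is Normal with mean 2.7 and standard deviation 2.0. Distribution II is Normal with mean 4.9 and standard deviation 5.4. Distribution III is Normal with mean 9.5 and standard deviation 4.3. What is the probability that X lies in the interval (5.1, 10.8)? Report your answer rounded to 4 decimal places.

0.3296

Conditional on each component, P(5.1 < X < 10.8): I: 0.115044; II: 0.347941; III: 0.465705.
By total probability, P(5.1 < X < 10.8) = 0.18·0.115044 + 0.62·0.347941 + 0.2·0.465705 = 0.329573.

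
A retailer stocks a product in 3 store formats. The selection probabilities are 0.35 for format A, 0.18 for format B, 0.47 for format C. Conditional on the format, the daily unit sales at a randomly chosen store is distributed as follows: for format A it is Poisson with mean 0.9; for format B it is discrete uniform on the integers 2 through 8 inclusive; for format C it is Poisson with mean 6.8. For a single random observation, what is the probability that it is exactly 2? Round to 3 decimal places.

0.095

Conditional on each format, P(X = 2): A: 0.164661; B: 0.142857; C: 0.0257505.
By total probability, P(X = 2) = 0.35·0.164661 + 0.18·0.142857 + 0.47·0.0257505 = 0.0954483.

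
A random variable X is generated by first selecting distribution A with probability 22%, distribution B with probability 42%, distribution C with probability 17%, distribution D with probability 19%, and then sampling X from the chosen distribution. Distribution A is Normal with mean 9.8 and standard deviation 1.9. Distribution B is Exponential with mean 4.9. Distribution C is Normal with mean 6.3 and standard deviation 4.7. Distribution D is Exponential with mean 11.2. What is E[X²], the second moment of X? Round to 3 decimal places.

100.261

For each component E[X²] = Var + (mean)², giving A: 99.65; B: 48.02; C: 61.78; D: 250.88.
Overall E[X²] = 0.22·99.65 + 0.42·48.02 + 0.17·61.78 + 0.19·250.88 = 100.261.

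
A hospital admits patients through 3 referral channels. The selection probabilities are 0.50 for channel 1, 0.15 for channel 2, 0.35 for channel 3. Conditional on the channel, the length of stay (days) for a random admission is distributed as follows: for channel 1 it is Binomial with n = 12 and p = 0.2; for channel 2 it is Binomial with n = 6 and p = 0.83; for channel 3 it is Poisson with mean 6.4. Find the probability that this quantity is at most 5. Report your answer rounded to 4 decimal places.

0.7256

Conditional on each channel, P(X ≤ 5): 1: 0.980595; 2: 0.67306; 3: 0.383744.
By total probability, P(X ≤ 5) = 0.5·0.980595 + 0.15·0.67306 + 0.35·0.383744 = 0.725567.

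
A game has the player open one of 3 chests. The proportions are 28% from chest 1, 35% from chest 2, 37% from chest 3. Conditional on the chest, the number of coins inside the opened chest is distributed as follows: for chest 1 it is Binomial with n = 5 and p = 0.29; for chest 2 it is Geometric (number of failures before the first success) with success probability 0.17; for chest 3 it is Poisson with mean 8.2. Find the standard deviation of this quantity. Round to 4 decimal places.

4.5469

Per component, 1: μ=1.45, E[X²]=3.132; 2: μ=4.88235, E[X²]=52.5571; 3: μ=8.2, E[X²]=75.44.
E[X] = 0.28·1.45 + 0.35·4.88235 + 0.37·8.2 = 5.14882.
E[X²] = 0.28·3.132 + 0.35·52.5571 + 0.37·75.44 = 47.1847.
Var(X) = E[X²] − (E[X])² = 47.1847 − 26.5104 = 20.6744.
SD(X) = √20.6744 = 4.54691.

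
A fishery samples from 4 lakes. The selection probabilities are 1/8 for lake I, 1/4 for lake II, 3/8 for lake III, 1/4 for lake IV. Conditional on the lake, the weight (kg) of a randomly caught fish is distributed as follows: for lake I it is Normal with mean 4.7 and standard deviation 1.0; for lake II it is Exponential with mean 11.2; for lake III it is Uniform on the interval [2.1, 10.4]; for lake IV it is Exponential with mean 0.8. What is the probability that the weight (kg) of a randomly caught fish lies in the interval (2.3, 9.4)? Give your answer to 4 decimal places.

0.5544

Conditional on each lake, P(2.3 < X < 9.4): I: 0.991801; II: 0.382337; III: 0.855422; IV: 0.0564083.
By total probability, P(2.3 < X < 9.4) = 0.125·0.991801 + 0.25·0.382337 + 0.375·0.855422 + 0.25·0.0564083 = 0.554445.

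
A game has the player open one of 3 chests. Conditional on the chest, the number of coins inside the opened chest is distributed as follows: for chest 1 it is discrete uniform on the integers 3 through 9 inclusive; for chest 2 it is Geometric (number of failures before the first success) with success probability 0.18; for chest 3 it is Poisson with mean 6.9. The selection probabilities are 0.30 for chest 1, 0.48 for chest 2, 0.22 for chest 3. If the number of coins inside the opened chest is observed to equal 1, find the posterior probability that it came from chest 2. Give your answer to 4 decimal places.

Likelihoods P(X=1 | ·): 1: 0; 2: 0.1476; 3: 0.00695372.
Posterior ∝ prior × likelihood. Numerator for 2: 0.48·0.1476 = 0.070848.
Normalizing constant: 0.3·0 + 0.48·0.1476 + 0.22·0.00695372 = 0.0723778.
P(2 | observation) = 0.070848 / 0.0723778 = 0.978863.

0.9789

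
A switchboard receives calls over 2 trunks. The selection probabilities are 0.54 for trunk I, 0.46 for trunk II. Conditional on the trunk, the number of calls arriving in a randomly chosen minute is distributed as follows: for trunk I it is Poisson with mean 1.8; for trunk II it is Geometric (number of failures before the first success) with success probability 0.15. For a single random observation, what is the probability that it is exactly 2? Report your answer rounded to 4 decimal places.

Conditional on each trunk, P(X = 2): I: 0.267784; II: 0.108375.
By total probability, P(X = 2) = 0.54·0.267784 + 0.46·0.108375 = 0.194456.

0.1945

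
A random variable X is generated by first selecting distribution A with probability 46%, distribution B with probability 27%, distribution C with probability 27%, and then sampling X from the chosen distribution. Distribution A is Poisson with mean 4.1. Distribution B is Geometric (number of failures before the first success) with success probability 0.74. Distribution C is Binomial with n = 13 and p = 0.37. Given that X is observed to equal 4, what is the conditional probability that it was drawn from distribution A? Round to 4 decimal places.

0.6096

Likelihoods P(X=4 | ·): A: 0.195127; B: 0.00338162; C: 0.209497.
Posterior ∝ prior × likelihood. Numerator for A: 0.46·0.195127 = 0.0897583.
Normalizing constant: 0.46·0.195127 + 0.27·0.00338162 + 0.27·0.209497 = 0.147236.
P(A | observation) = 0.0897583 / 0.147236 = 0.609624.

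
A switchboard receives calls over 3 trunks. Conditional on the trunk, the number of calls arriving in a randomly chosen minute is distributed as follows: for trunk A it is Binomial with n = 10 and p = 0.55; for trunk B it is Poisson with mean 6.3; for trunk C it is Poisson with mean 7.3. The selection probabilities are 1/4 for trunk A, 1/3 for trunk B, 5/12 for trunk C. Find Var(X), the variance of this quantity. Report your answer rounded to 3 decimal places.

6.290

Per component, A: μ=5.5, E[X²]=32.725; B: μ=6.3, E[X²]=45.99; C: μ=7.3, E[X²]=60.59.
E[X] = 0.25·5.5 + 0.333333·6.3 + 0.416667·7.3 = 6.51667.
E[X²] = 0.25·32.725 + 0.333333·45.99 + 0.416667·60.59 = 48.7571.
Var(X) = E[X²] − (E[X])² = 48.7571 − 42.4669 = 6.29014.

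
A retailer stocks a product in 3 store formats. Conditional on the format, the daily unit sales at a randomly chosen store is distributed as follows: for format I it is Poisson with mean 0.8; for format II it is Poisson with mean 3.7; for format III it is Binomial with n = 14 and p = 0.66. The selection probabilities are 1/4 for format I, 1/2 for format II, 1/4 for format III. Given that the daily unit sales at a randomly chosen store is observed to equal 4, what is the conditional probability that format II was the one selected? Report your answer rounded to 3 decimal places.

Likelihoods P(X=4 | ·): I: 0.00766855; II: 0.193066; III: 0.00392102.
Posterior ∝ prior × likelihood. Numerator for II: 0.5·0.193066 = 0.0965331.
Normalizing constant: 0.25·0.00766855 + 0.5·0.193066 + 0.25·0.00392102 = 0.0994305.
P(II | observation) = 0.0965331 / 0.0994305 = 0.97086.

0.971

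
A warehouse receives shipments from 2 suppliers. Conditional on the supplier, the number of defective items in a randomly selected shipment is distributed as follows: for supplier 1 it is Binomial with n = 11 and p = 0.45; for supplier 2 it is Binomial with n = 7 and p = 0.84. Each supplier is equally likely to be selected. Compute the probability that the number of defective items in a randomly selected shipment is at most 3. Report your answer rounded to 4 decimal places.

0.1032

Conditional on each supplier, P(X ≤ 3): 1: 0.191123; 2: 0.0152503.
By total probability, P(X ≤ 3) = 0.5·0.191123 + 0.5·0.0152503 = 0.103186.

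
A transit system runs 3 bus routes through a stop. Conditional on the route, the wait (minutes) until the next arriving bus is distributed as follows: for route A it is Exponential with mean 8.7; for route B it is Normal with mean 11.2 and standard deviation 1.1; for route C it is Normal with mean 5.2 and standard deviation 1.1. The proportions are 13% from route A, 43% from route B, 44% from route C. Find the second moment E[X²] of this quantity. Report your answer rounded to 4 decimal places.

For each component E[X²] = Var + (mean)², giving A: 151.38; B: 126.65; C: 28.25.
Overall E[X²] = 0.13·151.38 + 0.43·126.65 + 0.44·28.25 = 86.5689.

86.5689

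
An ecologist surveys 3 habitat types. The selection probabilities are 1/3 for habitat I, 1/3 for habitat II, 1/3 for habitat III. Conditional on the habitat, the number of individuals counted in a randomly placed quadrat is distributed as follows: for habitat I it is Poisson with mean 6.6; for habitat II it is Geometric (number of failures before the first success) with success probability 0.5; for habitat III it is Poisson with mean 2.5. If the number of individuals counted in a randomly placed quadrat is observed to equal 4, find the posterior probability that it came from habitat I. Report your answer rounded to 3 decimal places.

0.395

Likelihoods P(X=4 | ·): I: 0.107553; II: 0.03125; III: 0.133602.
Posterior ∝ prior × likelihood. Numerator for I: 0.333333·0.107553 = 0.0358509.
Normalizing constant: 0.333333·0.107553 + 0.333333·0.03125 + 0.333333·0.133602 = 0.0908015.
P(I | observation) = 0.0358509 / 0.0908015 = 0.394827.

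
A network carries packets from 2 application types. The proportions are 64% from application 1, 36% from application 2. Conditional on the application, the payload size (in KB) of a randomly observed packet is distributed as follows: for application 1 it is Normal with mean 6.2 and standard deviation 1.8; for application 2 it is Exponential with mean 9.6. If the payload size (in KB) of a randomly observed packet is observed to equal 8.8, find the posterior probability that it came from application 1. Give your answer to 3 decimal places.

Likelihoods f(8.8 | ·): 1: 0.0780867; 2: 0.041651.
Posterior ∝ prior × likelihood. Numerator for 1: 0.64·0.0780867 = 0.0499755.
Normalizing constant: 0.64·0.0780867 + 0.36·0.041651 = 0.0649699.
P(1 | observation) = 0.0499755 / 0.0649699 = 0.769211.

0.769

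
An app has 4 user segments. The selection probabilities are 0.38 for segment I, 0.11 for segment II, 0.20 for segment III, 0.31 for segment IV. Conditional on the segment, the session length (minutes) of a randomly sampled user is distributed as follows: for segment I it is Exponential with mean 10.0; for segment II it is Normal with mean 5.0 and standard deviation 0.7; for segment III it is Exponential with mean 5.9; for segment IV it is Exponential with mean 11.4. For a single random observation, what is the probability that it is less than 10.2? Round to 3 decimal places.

Conditional on each segment, P(X < 10.2): I: 0.639405; II: 1; III: 0.822505; IV: 0.591285.
By total probability, P(X < 10.2) = 0.38·0.639405 + 0.11·1 + 0.2·0.822505 + 0.31·0.591285 = 0.700773.

0.701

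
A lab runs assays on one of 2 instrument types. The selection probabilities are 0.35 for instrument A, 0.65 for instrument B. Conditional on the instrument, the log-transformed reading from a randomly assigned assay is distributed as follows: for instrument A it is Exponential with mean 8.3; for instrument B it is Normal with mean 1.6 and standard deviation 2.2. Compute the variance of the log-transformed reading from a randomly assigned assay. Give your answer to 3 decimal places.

Per component, A: μ=8.3, E[X²]=137.78; B: μ=1.6, E[X²]=7.4.
E[X] = 0.35·8.3 + 0.65·1.6 = 3.945.
E[X²] = 0.35·137.78 + 0.65·7.4 = 53.033.
Var(X) = E[X²] − (E[X])² = 53.033 − 15.563 = 37.47.

37.470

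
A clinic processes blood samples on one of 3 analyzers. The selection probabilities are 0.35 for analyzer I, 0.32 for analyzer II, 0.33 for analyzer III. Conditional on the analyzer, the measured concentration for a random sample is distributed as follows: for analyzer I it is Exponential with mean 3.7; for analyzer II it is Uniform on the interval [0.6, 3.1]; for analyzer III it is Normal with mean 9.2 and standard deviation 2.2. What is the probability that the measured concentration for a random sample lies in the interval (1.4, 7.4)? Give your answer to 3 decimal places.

Conditional on each analyzer, P(1.4 < X < 7.4): I: 0.549636; II: 0.68; III: 0.206431.
By total probability, P(1.4 < X < 7.4) = 0.35·0.549636 + 0.32·0.68 + 0.33·0.206431 = 0.478095.

0.478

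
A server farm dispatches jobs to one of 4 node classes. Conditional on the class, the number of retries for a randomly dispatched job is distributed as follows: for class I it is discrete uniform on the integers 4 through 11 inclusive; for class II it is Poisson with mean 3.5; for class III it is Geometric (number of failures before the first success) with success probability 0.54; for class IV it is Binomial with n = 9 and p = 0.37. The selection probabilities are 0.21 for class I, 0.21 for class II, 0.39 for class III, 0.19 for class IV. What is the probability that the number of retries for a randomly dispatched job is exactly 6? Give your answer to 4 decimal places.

0.0547

Conditional on each class, P(X = 6): I: 0.125; II: 0.0770983; III: 0.00511612; IV: 0.0538904.
By total probability, P(X = 6) = 0.21·0.125 + 0.21·0.0770983 + 0.39·0.00511612 + 0.19·0.0538904 = 0.0546751.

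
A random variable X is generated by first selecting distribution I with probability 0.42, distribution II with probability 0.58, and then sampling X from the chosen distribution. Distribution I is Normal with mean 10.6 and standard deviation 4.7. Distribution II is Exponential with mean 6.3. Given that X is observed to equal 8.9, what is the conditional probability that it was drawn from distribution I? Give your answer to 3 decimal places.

0.598

Likelihoods f(8.9 | ·): I: 0.0795066; II: 0.0386485.
Posterior ∝ prior × likelihood. Numerator for I: 0.42·0.0795066 = 0.0333928.
Normalizing constant: 0.42·0.0795066 + 0.58·0.0386485 = 0.0558089.
P(I | observation) = 0.0333928 / 0.0558089 = 0.598341.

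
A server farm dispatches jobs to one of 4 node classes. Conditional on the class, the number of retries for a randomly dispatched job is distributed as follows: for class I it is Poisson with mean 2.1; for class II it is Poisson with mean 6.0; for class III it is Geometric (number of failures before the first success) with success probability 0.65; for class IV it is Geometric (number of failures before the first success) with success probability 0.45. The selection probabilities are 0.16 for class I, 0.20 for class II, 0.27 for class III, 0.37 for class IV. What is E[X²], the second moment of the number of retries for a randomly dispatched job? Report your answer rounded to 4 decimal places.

For each component E[X²] = Var + (mean)², giving I: 6.51; II: 42; III: 1.11834; IV: 4.20988.
Overall E[X²] = 0.16·6.51 + 0.2·42 + 0.27·1.11834 + 0.37·4.20988 = 11.3012.

11.3012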